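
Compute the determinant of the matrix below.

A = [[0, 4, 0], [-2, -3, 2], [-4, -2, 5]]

Forward elimination:
R1 <-> R2   (pivot in column 1 was zero)
[ -2  -3  2 ]
[  0   4  0 ]
[ -4  -2  5 ]
R3 <- R3 - (2)*R1:  [ 0  4  1 ]
R3 <- R3 - (1)*R2:  [ 0  0  1 ]
Upper-triangular form:
[ -2  -3  2 ]
[  0   4  0 ]
[  0   0  1 ]
det(A) = (-1)^1 * (-2) * (4) * (1) = 8  (1 row swap -> sign -1)

det(A) = 8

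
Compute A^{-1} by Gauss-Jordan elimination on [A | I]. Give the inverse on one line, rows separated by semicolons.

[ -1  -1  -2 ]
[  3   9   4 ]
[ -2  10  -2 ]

Gauss-Jordan on [A | I]:
R1 <- (1/-1)*R1:  [  1   1   2  |  -1   0   0 ]
R2 <- R2 - (3)*R1:  [  0   6  -2  |   3   1   0 ]
R3 <- R3 - (-2)*R1:  [  0  12   2  |  -2   0   1 ]
R2 <- (1/6)*R2:  [    0     1  -1/3  |   1/2   1/6     0 ]
R1 <- R1 - (1)*R2:  [    1     0   7/3  |  -3/2  -1/6     0 ]
R3 <- R3 - (12)*R2:  [  0   0   6  |  -8  -2   1 ]
R3 <- (1/6)*R3:  [    0     0     1  |  -4/3  -1/3   1/6 ]
R1 <- R1 - (7/3)*R3:  [     1      0      0  |  29/18  11/18  -7/18 ]
R2 <- R2 - (-1/3)*R3:  [    0     1     0  |  1/18  1/18  1/18 ]
Right block of [I | A^{-1}] is the inverse:
[ 29/18  11/18  -7/18 ]
[  1/18   1/18   1/18 ]
[  -4/3   -1/3    1/6 ]

inverse = [29/18 11/18 -7/18; 1/18 1/18 1/18; -4/3 -1/3 1/6]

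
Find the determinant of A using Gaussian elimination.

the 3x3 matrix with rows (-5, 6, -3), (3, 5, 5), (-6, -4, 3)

Forward elimination:
R2 <- R2 - (-3/5)*R1:  [    0  43/5  16/5 ]
R3 <- R3 - (6/5)*R1:  [     0  -56/5   33/5 ]
R3 <- R3 - (-56/43)*R2:  [      0       0  463/43 ]
Upper-triangular form:
[ -5     6      -3 ]
[  0  43/5    16/5 ]
[  0     0  463/43 ]
det(A) = (-1)^0 * (-5) * (43/5) * (463/43) = -463  (0 row swaps -> sign +1)

det(A) = -463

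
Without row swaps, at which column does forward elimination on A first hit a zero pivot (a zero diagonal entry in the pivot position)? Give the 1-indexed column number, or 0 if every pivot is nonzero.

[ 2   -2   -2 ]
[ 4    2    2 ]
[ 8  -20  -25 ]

first zero-pivot column = 0

Naive forward elimination:
R2 <- R2 - (2)*R1:  [ 0  6  6 ]
R3 <- R3 - (4)*R1:  [   0  -12  -17 ]
R3 <- R3 - (-2)*R2:  [  0   0  -5 ]
All pivots nonzero; naive elimination completes without hitting a zero pivot.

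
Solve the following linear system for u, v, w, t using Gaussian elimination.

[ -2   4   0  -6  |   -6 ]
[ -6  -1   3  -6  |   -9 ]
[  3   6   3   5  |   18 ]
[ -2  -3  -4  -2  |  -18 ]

(3, 0, 3, 0)

Forward elimination on [A|b]:
R2 <- R2 - (3)*R1:  [   0  -13    3   12    9 ]
R3 <- R3 - (-3/2)*R1:  [  0  12   3  -4   9 ]
R4 <- R4 - (1)*R1:  [   0   -7   -4    4  -12 ]
R3 <- R3 - (-12/13)*R2:  [      0       0   75/13   92/13  225/13 ]
R4 <- R4 - (7/13)*R2:  [       0        0   -73/13   -32/13  -219/13 ]
R4 <- R4 - (-73/75)*R3:  [      0       0       0  332/75       0 ]
Row echelon form:
[ -2    4      0      -6  |      -6 ]
[  0  -13      3      12  |       9 ]
[  0    0  75/13   92/13  |  225/13 ]
[  0    0      0  332/75  |       0 ]
Back-substitution:
t = (0) / (332/75) = 0
w = (225/13 - (92/13)*(0)) / (75/13) = 3
v = (9 - (3)*(3) - (12)*(0)) / -13 = 0
u = (-6 - (4)*(0) - (-6)*(0)) / -2 = 3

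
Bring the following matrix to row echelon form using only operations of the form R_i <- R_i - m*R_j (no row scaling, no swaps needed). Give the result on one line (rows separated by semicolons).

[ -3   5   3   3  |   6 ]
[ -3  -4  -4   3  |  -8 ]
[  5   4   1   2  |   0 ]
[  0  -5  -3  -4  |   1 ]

REF = [-3 5 3 3 6; 0 -9 -7 0 -14; 0 0 -97/27 7 -248/27; 0 0 0 -220/97 631/97]

Forward elimination:
R2 <- R2 - (1)*R1:  [   0   -9   -7    0  -14 ]
R3 <- R3 - (-5/3)*R1:  [    0  37/3     6     7    10 ]
R3 <- R3 - (-37/27)*R2:  [       0        0   -97/27        7  -248/27 ]
R4 <- R4 - (5/9)*R2:  [    0     0   8/9    -4  79/9 ]
R4 <- R4 - (-24/97)*R3:  [       0        0        0  -220/97   631/97 ]
Row echelon form:
[ -3   5       3        3  |        6 ]
[  0  -9      -7        0  |      -14 ]
[  0   0  -97/27        7  |  -248/27 ]
[  0   0       0  -220/97  |   631/97 ]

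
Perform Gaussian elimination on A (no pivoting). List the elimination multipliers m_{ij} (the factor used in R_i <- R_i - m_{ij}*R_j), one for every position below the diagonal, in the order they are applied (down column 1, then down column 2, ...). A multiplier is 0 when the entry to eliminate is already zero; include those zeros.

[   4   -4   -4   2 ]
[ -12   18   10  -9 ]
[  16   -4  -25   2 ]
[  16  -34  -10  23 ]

multipliers: -3, 4, 4, 2, -3, 0

Forward elimination:
R2 <- R2 - (-3)*R1:  [  0   6  -2  -3 ]
R3 <- R3 - (4)*R1:  [  0  12  -9  -6 ]
R4 <- R4 - (4)*R1:  [   0  -18    6   15 ]
R3 <- R3 - (2)*R2:  [  0   0  -5   0 ]
R4 <- R4 - (-3)*R2:  [ 0  0  0  6 ]
R4: entry in column 3 is already 0 -> m_{43} = 0 (no row operation needed)
Multipliers (in order of application): m_{21} = -3, m_{31} = 4, m_{41} = 4, m_{32} = 2, m_{42} = -3, m_{43} = 0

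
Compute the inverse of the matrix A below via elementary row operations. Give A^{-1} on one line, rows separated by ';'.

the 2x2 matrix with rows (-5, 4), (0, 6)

inverse = [-1/5 2/15; 0 1/6]

Gauss-Jordan on [A | I]:
R1 <- (1/-5)*R1:  [    1  -4/5  |  -1/5     0 ]
R2 <- (1/6)*R2:  [   0    1  |    0  1/6 ]
R1 <- R1 - (-4/5)*R2:  [    1     0  |  -1/5  2/15 ]
Right block of [I | A^{-1}] is the inverse:
[ -1/5  2/15 ]
[    0   1/6 ]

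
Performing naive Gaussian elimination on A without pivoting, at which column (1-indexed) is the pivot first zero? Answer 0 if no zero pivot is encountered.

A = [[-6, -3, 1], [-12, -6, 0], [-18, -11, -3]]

first zero-pivot column = 2

Naive forward elimination:
R2 <- R2 - (2)*R1:  [  0   0  -2 ]
R3 <- R3 - (3)*R1:  [  0  -2  -6 ]
Matrix at this point:
[ -6  -3   1 ]
[  0   0  -2 ]
[  0  -2  -6 ]
Pivot entry (2,2) is zero but row 3 has -2 in column 2 -> naive elimination stops; a row interchange (e.g. R2 <-> R3) would be required here.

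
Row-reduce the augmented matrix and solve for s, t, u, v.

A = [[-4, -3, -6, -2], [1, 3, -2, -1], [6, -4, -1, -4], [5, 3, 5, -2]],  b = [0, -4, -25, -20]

Forward elimination on [A|b]:
R2 <- R2 - (-1/4)*R1:  [    0   9/4  -7/2  -3/2    -4 ]
R3 <- R3 - (-3/2)*R1:  [     0  -17/2    -10     -7    -25 ]
R4 <- R4 - (-5/4)*R1:  [    0  -3/4  -5/2  -9/2   -20 ]
R3 <- R3 - (-34/9)*R2:  [      0       0  -209/9   -38/3  -361/9 ]
R4 <- R4 - (-1/3)*R2:  [     0      0  -11/3     -5  -64/3 ]
R4 <- R4 - (3/19)*R3:  [   0    0    0   -3  -15 ]
Row echelon form:
[ -4   -3      -6     -2  |       0 ]
[  0  9/4    -7/2   -3/2  |      -4 ]
[  0    0  -209/9  -38/3  |  -361/9 ]
[  0    0       0     -3  |     -15 ]
Back-substitution:
v = (-15) / -3 = 5
u = (-361/9 - (-38/3)*(5)) / (-209/9) = -1
t = (-4 - (-7/2)*(-1) - (-3/2)*(5)) / (9/4) = 0
s = (0 - (-3)*(0) - (-6)*(-1) - (-2)*(5)) / -4 = -1

(-1, 0, -1, 5)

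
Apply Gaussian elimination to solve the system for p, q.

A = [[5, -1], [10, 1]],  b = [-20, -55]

(-5, -5)

Forward elimination on [A|b]:
R2 <- R2 - (2)*R1:  [   0    3  -15 ]
Row echelon form:
[ 5  -1  |  -20 ]
[ 0   3  |  -15 ]
Back-substitution:
q = (-15) / 3 = -5
p = (-20 - (-1)*(-5)) / 5 = -5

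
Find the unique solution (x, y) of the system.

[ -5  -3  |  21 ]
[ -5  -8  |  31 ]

(-3, -2)

Forward elimination on [A|b]:
R2 <- R2 - (1)*R1:  [  0  -5  10 ]
Row echelon form:
[ -5  -3  |  21 ]
[  0  -5  |  10 ]
Back-substitution:
y = (10) / -5 = -2
x = (21 - (-3)*(-2)) / -5 = -3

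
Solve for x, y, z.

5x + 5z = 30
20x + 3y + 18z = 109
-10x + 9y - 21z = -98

(5, -3, 1)

Forward elimination on [A|b]:
R2 <- R2 - (4)*R1:  [   0    3   -2  -11 ]
R3 <- R3 - (-2)*R1:  [   0    9  -11  -38 ]
R3 <- R3 - (3)*R2:  [  0   0  -5  -5 ]
Row echelon form:
[ 5  0   5  |   30 ]
[ 0  3  -2  |  -11 ]
[ 0  0  -5  |   -5 ]
Back-substitution:
z = (-5) / -5 = 1
y = (-11 - (-2)*(1)) / 3 = -3
x = (30 - (5)*(1)) / 5 = 5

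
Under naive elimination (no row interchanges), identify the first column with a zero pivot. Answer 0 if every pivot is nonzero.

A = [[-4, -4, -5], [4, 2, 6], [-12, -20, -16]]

Naive forward elimination:
R2 <- R2 - (-1)*R1:  [  0  -2   1 ]
R3 <- R3 - (3)*R1:  [  0  -8  -1 ]
R3 <- R3 - (4)*R2:  [  0   0  -5 ]
All pivots nonzero; naive elimination completes without hitting a zero pivot.

first zero-pivot column = 0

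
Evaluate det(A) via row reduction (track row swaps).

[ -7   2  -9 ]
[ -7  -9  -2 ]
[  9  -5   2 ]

Forward elimination:
R2 <- R2 - (1)*R1:  [   0  -11    7 ]
R3 <- R3 - (-9/7)*R1:  [     0  -17/7  -67/7 ]
R3 <- R3 - (17/77)*R2:  [       0        0  -856/77 ]
Upper-triangular form:
[ -7    2       -9 ]
[  0  -11        7 ]
[  0    0  -856/77 ]
det(A) = (-1)^0 * (-7) * (-11) * (-856/77) = -856  (0 row swaps -> sign +1)

det(A) = -856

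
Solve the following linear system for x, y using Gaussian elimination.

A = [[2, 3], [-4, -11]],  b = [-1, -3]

Forward elimination on [A|b]:
R2 <- R2 - (-2)*R1:  [  0  -5  -5 ]
Row echelon form:
[ 2   3  |  -1 ]
[ 0  -5  |  -5 ]
Back-substitution:
y = (-5) / -5 = 1
x = (-1 - (3)*(1)) / 2 = -2

(-2, 1)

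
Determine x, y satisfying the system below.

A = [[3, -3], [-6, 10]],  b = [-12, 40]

Forward elimination on [A|b]:
R2 <- R2 - (-2)*R1:  [  0   4  16 ]
Row echelon form:
[ 3  -3  |  -12 ]
[ 0   4  |   16 ]
Back-substitution:
y = (16) / 4 = 4
x = (-12 - (-3)*(4)) / 3 = 0

(0, 4)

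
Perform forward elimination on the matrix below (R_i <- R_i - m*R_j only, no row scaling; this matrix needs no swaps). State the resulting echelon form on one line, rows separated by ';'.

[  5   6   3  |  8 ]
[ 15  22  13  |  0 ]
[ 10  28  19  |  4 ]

Forward elimination:
R2 <- R2 - (3)*R1:  [   0    4    4  -24 ]
R3 <- R3 - (2)*R1:  [   0   16   13  -12 ]
R3 <- R3 - (4)*R2:  [  0   0  -3  84 ]
Row echelon form:
[ 5  6   3  |    8 ]
[ 0  4   4  |  -24 ]
[ 0  0  -3  |   84 ]

REF = [5 6 3 8; 0 4 4 -24; 0 0 -3 84]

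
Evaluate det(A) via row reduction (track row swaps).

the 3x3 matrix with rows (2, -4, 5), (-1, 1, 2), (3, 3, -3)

Forward elimination:
R2 <- R2 - (-1/2)*R1:  [   0   -1  9/2 ]
R3 <- R3 - (3/2)*R1:  [     0      9  -21/2 ]
R3 <- R3 - (-9)*R2:  [  0   0  30 ]
Upper-triangular form:
[ 2  -4    5 ]
[ 0  -1  9/2 ]
[ 0   0   30 ]
det(A) = (-1)^0 * (2) * (-1) * (30) = -60  (0 row swaps -> sign +1)

det(A) = -60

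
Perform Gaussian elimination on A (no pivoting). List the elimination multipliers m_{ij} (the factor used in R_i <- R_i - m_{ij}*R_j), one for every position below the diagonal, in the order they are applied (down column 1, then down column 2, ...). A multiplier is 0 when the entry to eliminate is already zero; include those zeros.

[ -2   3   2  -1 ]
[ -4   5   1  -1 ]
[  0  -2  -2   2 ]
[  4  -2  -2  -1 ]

Forward elimination:
R2 <- R2 - (2)*R1:  [  0  -1  -3   1 ]
R3: entry in column 1 is already 0 -> m_{31} = 0 (no row operation needed)
R4 <- R4 - (-2)*R1:  [  0   4   2  -3 ]
R3 <- R3 - (2)*R2:  [ 0  0  4  0 ]
R4 <- R4 - (-4)*R2:  [   0    0  -10    1 ]
R4 <- R4 - (-5/2)*R3:  [ 0  0  0  1 ]
Multipliers (in order of application): m_{21} = 2, m_{31} = 0, m_{41} = -2, m_{32} = 2, m_{42} = -4, m_{43} = -5/2

multipliers: 2, 0, -2, 2, -4, -5/2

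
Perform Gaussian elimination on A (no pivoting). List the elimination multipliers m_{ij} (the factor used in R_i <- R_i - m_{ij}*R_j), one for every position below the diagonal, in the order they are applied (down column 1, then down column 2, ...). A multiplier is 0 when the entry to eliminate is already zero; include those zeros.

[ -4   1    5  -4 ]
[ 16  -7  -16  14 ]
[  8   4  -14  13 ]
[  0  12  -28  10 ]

Forward elimination:
R2 <- R2 - (-4)*R1:  [  0  -3   4  -2 ]
R3 <- R3 - (-2)*R1:  [  0   6  -4   5 ]
R4: entry in column 1 is already 0 -> m_{41} = 0 (no row operation needed)
R3 <- R3 - (-2)*R2:  [ 0  0  4  1 ]
R4 <- R4 - (-4)*R2:  [   0    0  -12    2 ]
R4 <- R4 - (-3)*R3:  [ 0  0  0  5 ]
Multipliers (in order of application): m_{21} = -4, m_{31} = -2, m_{41} = 0, m_{32} = -2, m_{42} = -4, m_{43} = -3

multipliers: -4, -2, 0, -2, -4, -3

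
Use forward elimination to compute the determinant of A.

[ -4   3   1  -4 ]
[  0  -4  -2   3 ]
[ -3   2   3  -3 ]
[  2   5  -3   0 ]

det(A) = 92

Forward elimination:
R3 <- R3 - (3/4)*R1:  [    0  -1/4   9/4     0 ]
R4 <- R4 - (-1/2)*R1:  [    0  13/2  -5/2    -2 ]
R3 <- R3 - (1/16)*R2:  [     0      0   19/8  -3/16 ]
R4 <- R4 - (-13/8)*R2:  [     0      0  -23/4   23/8 ]
R4 <- R4 - (-46/19)*R3:  [     0      0      0  46/19 ]
Upper-triangular form:
[ -4   3     1     -4 ]
[  0  -4    -2      3 ]
[  0   0  19/8  -3/16 ]
[  0   0     0  46/19 ]
det(A) = (-1)^0 * (-4) * (-4) * (19/8) * (46/19) = 92  (0 row swaps -> sign +1)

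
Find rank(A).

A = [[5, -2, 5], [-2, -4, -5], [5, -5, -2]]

rank(A) = 3

Row reduction:
R2 <- R2 - (-2/5)*R1:  [     0  -24/5     -3 ]
R3 <- R3 - (1)*R1:  [  0  -3  -7 ]
R3 <- R3 - (5/8)*R2:  [     0      0  -41/8 ]
Row echelon form:
[ 5     -2      5 ]
[ 0  -24/5     -3 ]
[ 0      0  -41/8 ]
Nonzero rows / pivot columns: 3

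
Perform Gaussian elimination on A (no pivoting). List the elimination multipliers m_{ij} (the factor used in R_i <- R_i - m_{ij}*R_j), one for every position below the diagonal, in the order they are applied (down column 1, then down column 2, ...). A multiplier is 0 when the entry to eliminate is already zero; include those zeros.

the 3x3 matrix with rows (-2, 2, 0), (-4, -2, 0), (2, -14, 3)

Forward elimination:
R2 <- R2 - (2)*R1:  [  0  -6   0 ]
R3 <- R3 - (-1)*R1:  [   0  -12    3 ]
R3 <- R3 - (2)*R2:  [ 0  0  3 ]
Multipliers (in order of application): m_{21} = 2, m_{31} = -1, m_{32} = 2

multipliers: 2, -1, 2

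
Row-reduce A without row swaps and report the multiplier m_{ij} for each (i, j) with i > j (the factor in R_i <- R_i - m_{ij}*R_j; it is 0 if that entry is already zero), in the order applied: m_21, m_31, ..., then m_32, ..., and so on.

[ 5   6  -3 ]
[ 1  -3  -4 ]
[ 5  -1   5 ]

multipliers: 1/5, 1, 5/3

Forward elimination:
R2 <- R2 - (1/5)*R1:  [     0  -21/5  -17/5 ]
R3 <- R3 - (1)*R1:  [  0  -7   8 ]
R3 <- R3 - (5/3)*R2:  [    0     0  41/3 ]
Multipliers (in order of application): m_{21} = 1/5, m_{31} = 1, m_{32} = 5/3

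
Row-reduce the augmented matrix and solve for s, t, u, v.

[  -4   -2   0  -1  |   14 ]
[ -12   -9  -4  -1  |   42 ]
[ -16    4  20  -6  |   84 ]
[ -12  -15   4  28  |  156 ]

(-2, -4, 4, 2)

Forward elimination on [A|b]:
R2 <- R2 - (3)*R1:  [  0  -3  -4   2   0 ]
R3 <- R3 - (4)*R1:  [  0  12  20  -2  28 ]
R4 <- R4 - (3)*R1:  [   0   -9    4   31  114 ]
R3 <- R3 - (-4)*R2:  [  0   0   4   6  28 ]
R4 <- R4 - (3)*R2:  [   0    0   16   25  114 ]
R4 <- R4 - (4)*R3:  [ 0  0  0  1  2 ]
Row echelon form:
[ -4  -2   0  -1  |  14 ]
[  0  -3  -4   2  |   0 ]
[  0   0   4   6  |  28 ]
[  0   0   0   1  |   2 ]
Back-substitution:
v = (2) / 1 = 2
u = (28 - (6)*(2)) / 4 = 4
t = (0 - (-4)*(4) - (2)*(2)) / -3 = -4
s = (14 - (-2)*(-4) - (-1)*(2)) / -4 = -2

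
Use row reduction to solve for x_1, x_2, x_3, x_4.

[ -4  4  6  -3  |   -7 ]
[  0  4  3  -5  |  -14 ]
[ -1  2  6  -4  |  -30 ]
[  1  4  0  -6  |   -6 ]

(-4, 4, -5, 3)

Forward elimination on [A|b]:
R3 <- R3 - (1/4)*R1:  [      0       1     9/2   -13/4  -113/4 ]
R4 <- R4 - (-1/4)*R1:  [     0      5    3/2  -27/4  -31/4 ]
R3 <- R3 - (1/4)*R2:  [     0      0   15/4     -2  -99/4 ]
R4 <- R4 - (5/4)*R2:  [    0     0  -9/4  -1/2  39/4 ]
R4 <- R4 - (-3/5)*R3:  [      0       0       0  -17/10  -51/10 ]
Row echelon form:
[ -4  4     6      -3  |      -7 ]
[  0  4     3      -5  |     -14 ]
[  0  0  15/4      -2  |   -99/4 ]
[  0  0     0  -17/10  |  -51/10 ]
Back-substitution:
x_4 = (-51/10) / (-17/10) = 3
x_3 = (-99/4 - (-2)*(3)) / (15/4) = -5
x_2 = (-14 - (3)*(-5) - (-5)*(3)) / 4 = 4
x_1 = (-7 - (4)*(4) - (6)*(-5) - (-3)*(3)) / -4 = -4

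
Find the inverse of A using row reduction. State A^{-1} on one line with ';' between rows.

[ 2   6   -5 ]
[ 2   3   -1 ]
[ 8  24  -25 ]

Gauss-Jordan on [A | I]:
R1 <- (1/2)*R1:  [    1     3  -5/2  |   1/2     0     0 ]
R2 <- R2 - (2)*R1:  [  0  -3   4  |  -1   1   0 ]
R3 <- R3 - (8)*R1:  [  0   0  -5  |  -4   0   1 ]
R2 <- (1/-3)*R2:  [    0     1  -4/3  |   1/3  -1/3     0 ]
R1 <- R1 - (3)*R2:  [    1     0   3/2  |  -1/2     1     0 ]
R3 <- (1/-5)*R3:  [    0     0     1  |   4/5     0  -1/5 ]
R1 <- R1 - (3/2)*R3:  [      1       0       0  |  -17/10       1    3/10 ]
R2 <- R2 - (-4/3)*R3:  [     0      1      0  |    7/5   -1/3  -4/15 ]
Right block of [I | A^{-1}] is the inverse:
[ -17/10     1   3/10 ]
[    7/5  -1/3  -4/15 ]
[    4/5     0   -1/5 ]

inverse = [-17/10 1 3/10; 7/5 -1/3 -4/15; 4/5 0 -1/5]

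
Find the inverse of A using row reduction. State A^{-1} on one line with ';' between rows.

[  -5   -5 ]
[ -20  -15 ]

inverse = [3/5 -1/5; -4/5 1/5]

Gauss-Jordan on [A | I]:
R1 <- (1/-5)*R1:  [    1     1  |  -1/5     0 ]
R2 <- R2 - (-20)*R1:  [  0   5  |  -4   1 ]
R2 <- (1/5)*R2:  [    0     1  |  -4/5   1/5 ]
R1 <- R1 - (1)*R2:  [    1     0  |   3/5  -1/5 ]
Right block of [I | A^{-1}] is the inverse:
[  3/5  -1/5 ]
[ -4/5   1/5 ]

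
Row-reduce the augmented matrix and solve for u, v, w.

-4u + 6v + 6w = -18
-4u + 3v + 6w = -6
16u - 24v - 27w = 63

Forward elimination on [A|b]:
R2 <- R2 - (1)*R1:  [  0  -3   0  12 ]
R3 <- R3 - (-4)*R1:  [  0   0  -3  -9 ]
Row echelon form:
[ -4   6   6  |  -18 ]
[  0  -3   0  |   12 ]
[  0   0  -3  |   -9 ]
Back-substitution:
w = (-9) / -3 = 3
v = (12) / -3 = -4
u = (-18 - (6)*(-4) - (6)*(3)) / -4 = 3

(3, -4, 3)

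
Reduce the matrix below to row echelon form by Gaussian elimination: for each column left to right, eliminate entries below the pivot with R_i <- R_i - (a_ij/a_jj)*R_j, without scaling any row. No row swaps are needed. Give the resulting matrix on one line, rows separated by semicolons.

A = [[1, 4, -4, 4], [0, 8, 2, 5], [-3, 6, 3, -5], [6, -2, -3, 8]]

Forward elimination:
R3 <- R3 - (-3)*R1:  [  0  18  -9   7 ]
R4 <- R4 - (6)*R1:  [   0  -26   21  -16 ]
R3 <- R3 - (9/4)*R2:  [     0      0  -27/2  -17/4 ]
R4 <- R4 - (-13/4)*R2:  [    0     0  55/2   1/4 ]
R4 <- R4 - (-55/27)*R3:  [       0        0        0  -227/27 ]
Row echelon form:
[ 1  4     -4        4 ]
[ 0  8      2        5 ]
[ 0  0  -27/2    -17/4 ]
[ 0  0      0  -227/27 ]

REF = [1 4 -4 4; 0 8 2 5; 0 0 -27/2 -17/4; 0 0 0 -227/27]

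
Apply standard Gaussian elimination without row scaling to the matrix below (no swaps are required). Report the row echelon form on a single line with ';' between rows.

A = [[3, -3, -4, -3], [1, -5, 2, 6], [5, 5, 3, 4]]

Forward elimination:
R2 <- R2 - (1/3)*R1:  [    0    -4  10/3     7 ]
R3 <- R3 - (5/3)*R1:  [    0    10  29/3     9 ]
R3 <- R3 - (-5/2)*R2:  [    0     0    18  53/2 ]
Row echelon form:
[ 3  -3    -4    -3 ]
[ 0  -4  10/3     7 ]
[ 0   0    18  53/2 ]

REF = [3 -3 -4 -3; 0 -4 10/3 7; 0 0 18 53/2]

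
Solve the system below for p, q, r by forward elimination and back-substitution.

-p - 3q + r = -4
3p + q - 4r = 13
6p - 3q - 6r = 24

(3, 0, -1)

Forward elimination on [A|b]:
R2 <- R2 - (-3)*R1:  [  0  -8  -1   1 ]
R3 <- R3 - (-6)*R1:  [   0  -21    0    0 ]
R3 <- R3 - (21/8)*R2:  [     0      0   21/8  -21/8 ]
Row echelon form:
[ -1  -3     1  |     -4 ]
[  0  -8    -1  |      1 ]
[  0   0  21/8  |  -21/8 ]
Back-substitution:
r = (-21/8) / (21/8) = -1
q = (1 - (-1)*(-1)) / -8 = 0
p = (-4 - (-3)*(0) - (1)*(-1)) / -1 = 3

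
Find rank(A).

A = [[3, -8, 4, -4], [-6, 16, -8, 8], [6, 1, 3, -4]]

rank(A) = 2

Row reduction:
R2 <- R2 - (-2)*R1:  [ 0  0  0  0 ]
R3 <- R3 - (2)*R1:  [  0  17  -5   4 ]
R2 <-> R3   (pivot in column 2 was zero)
[ 3  -8   4  -4 ]
[ 0  17  -5   4 ]
[ 0   0   0   0 ]
Row echelon form:
[ 3  -8   4  -4 ]
[ 0  17  -5   4 ]
[ 0   0   0   0 ]
Nonzero rows / pivot columns: 2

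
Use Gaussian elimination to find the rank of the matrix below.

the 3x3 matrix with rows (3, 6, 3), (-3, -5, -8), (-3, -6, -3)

Row reduction:
R2 <- R2 - (-1)*R1:  [  0   1  -5 ]
R3 <- R3 - (-1)*R1:  [ 0  0  0 ]
Row echelon form:
[ 3  6   3 ]
[ 0  1  -5 ]
[ 0  0   0 ]
Nonzero rows / pivot columns: 2

rank(A) = 2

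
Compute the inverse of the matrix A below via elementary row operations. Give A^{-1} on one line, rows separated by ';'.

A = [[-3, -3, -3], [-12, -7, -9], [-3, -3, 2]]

Gauss-Jordan on [A | I]:
R1 <- (1/-3)*R1:  [    1     1     1  |  -1/3     0     0 ]
R2 <- R2 - (-12)*R1:  [  0   5   3  |  -4   1   0 ]
R3 <- R3 - (-3)*R1:  [  0   0   5  |  -1   0   1 ]
R2 <- (1/5)*R2:  [    0     1   3/5  |  -4/5   1/5     0 ]
R1 <- R1 - (1)*R2:  [    1     0   2/5  |  7/15  -1/5     0 ]
R3 <- (1/5)*R3:  [    0     0     1  |  -1/5     0   1/5 ]
R1 <- R1 - (2/5)*R3:  [     1      0      0  |  41/75   -1/5  -2/25 ]
R2 <- R2 - (3/5)*R3:  [      0       1       0  |  -17/25     1/5   -3/25 ]
Right block of [I | A^{-1}] is the inverse:
[  41/75  -1/5  -2/25 ]
[ -17/25   1/5  -3/25 ]
[   -1/5     0    1/5 ]

inverse = [41/75 -1/5 -2/25; -17/25 1/5 -3/25; -1/5 0 1/5]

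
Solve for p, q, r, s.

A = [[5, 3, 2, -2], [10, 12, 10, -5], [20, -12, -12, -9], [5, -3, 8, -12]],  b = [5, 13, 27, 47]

(0, -1, 1, -3)

Forward elimination on [A|b]:
R2 <- R2 - (2)*R1:  [  0   6   6  -1   3 ]
R3 <- R3 - (4)*R1:  [   0  -24  -20   -1    7 ]
R4 <- R4 - (1)*R1:  [   0   -6    6  -10   42 ]
R3 <- R3 - (-4)*R2:  [  0   0   4  -5  19 ]
R4 <- R4 - (-1)*R2:  [   0    0   12  -11   45 ]
R4 <- R4 - (3)*R3:  [   0    0    0    4  -12 ]
Row echelon form:
[ 5  3  2  -2  |    5 ]
[ 0  6  6  -1  |    3 ]
[ 0  0  4  -5  |   19 ]
[ 0  0  0   4  |  -12 ]
Back-substitution:
s = (-12) / 4 = -3
r = (19 - (-5)*(-3)) / 4 = 1
q = (3 - (6)*(1) - (-1)*(-3)) / 6 = -1
p = (5 - (3)*(-1) - (2)*(1) - (-2)*(-3)) / 5 = 0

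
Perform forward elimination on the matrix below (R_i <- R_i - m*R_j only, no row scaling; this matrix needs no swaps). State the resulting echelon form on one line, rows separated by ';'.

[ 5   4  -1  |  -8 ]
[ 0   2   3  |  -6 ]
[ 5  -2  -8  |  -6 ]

REF = [5 4 -1 -8; 0 2 3 -6; 0 0 2 -16]

Forward elimination:
R3 <- R3 - (1)*R1:  [  0  -6  -7   2 ]
R3 <- R3 - (-3)*R2:  [   0    0    2  -16 ]
Row echelon form:
[ 5  4  -1  |   -8 ]
[ 0  2   3  |   -6 ]
[ 0  0   2  |  -16 ]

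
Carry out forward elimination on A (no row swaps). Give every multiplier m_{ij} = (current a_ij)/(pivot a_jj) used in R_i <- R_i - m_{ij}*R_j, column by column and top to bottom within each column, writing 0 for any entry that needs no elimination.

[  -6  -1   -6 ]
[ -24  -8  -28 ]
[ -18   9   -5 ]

Forward elimination:
R2 <- R2 - (4)*R1:  [  0  -4  -4 ]
R3 <- R3 - (3)*R1:  [  0  12  13 ]
R3 <- R3 - (-3)*R2:  [ 0  0  1 ]
Multipliers (in order of application): m_{21} = 4, m_{31} = 3, m_{32} = -3

multipliers: 4, 3, -3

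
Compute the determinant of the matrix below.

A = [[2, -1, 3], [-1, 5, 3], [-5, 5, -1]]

det(A) = 36

Forward elimination:
R2 <- R2 - (-1/2)*R1:  [   0  9/2  9/2 ]
R3 <- R3 - (-5/2)*R1:  [    0   5/2  13/2 ]
R3 <- R3 - (5/9)*R2:  [ 0  0  4 ]
Upper-triangular form:
[ 2   -1    3 ]
[ 0  9/2  9/2 ]
[ 0    0    4 ]
det(A) = (-1)^0 * (2) * (9/2) * (4) = 36  (0 row swaps -> sign +1)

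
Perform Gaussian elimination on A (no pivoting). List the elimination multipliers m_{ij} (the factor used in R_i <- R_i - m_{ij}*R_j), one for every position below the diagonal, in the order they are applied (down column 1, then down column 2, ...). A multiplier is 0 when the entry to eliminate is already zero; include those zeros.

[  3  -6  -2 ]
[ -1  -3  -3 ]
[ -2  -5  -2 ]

Forward elimination:
R2 <- R2 - (-1/3)*R1:  [     0     -5  -11/3 ]
R3 <- R3 - (-2/3)*R1:  [     0     -9  -10/3 ]
R3 <- R3 - (9/5)*R2:  [     0      0  49/15 ]
Multipliers (in order of application): m_{21} = -1/3, m_{31} = -2/3, m_{32} = 9/5

multipliers: -1/3, -2/3, 9/5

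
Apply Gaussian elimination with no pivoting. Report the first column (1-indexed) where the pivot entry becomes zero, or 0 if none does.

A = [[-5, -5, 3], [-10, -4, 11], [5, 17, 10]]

first zero-pivot column = 0

Naive forward elimination:
R2 <- R2 - (2)*R1:  [ 0  6  5 ]
R3 <- R3 - (-1)*R1:  [  0  12  13 ]
R3 <- R3 - (2)*R2:  [ 0  0  3 ]
All pivots nonzero; naive elimination completes without hitting a zero pivot.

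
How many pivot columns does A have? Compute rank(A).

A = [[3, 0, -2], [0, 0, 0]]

Row reduction:
Row echelon form:
[ 3  0  -2 ]
[ 0  0   0 ]
Nonzero rows / pivot columns: 1

rank(A) = 1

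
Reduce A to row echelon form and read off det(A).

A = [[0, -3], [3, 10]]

det(A) = 9

Forward elimination:
R1 <-> R2   (pivot in column 1 was zero)
[ 3  10 ]
[ 0  -3 ]
Upper-triangular form:
[ 3  10 ]
[ 0  -3 ]
det(A) = (-1)^1 * (3) * (-3) = 9  (1 row swap -> sign -1)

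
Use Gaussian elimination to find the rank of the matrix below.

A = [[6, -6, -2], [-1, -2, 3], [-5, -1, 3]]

rank(A) = 3

Row reduction:
R2 <- R2 - (-1/6)*R1:  [   0   -3  8/3 ]
R3 <- R3 - (-5/6)*R1:  [   0   -6  4/3 ]
R3 <- R3 - (2)*R2:  [  0   0  -4 ]
Row echelon form:
[ 6  -6   -2 ]
[ 0  -3  8/3 ]
[ 0   0   -4 ]
Nonzero rows / pivot columns: 3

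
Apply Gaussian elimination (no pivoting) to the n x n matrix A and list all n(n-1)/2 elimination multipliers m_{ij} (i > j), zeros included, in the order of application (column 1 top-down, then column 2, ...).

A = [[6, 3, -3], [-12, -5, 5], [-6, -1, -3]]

multipliers: -2, -1, 2

Forward elimination:
R2 <- R2 - (-2)*R1:  [  0   1  -1 ]
R3 <- R3 - (-1)*R1:  [  0   2  -6 ]
R3 <- R3 - (2)*R2:  [  0   0  -4 ]
Multipliers (in order of application): m_{21} = -2, m_{31} = -1, m_{32} = 2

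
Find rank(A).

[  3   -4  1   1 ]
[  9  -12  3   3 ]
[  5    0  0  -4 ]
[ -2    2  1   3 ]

rank(A) = 3

Row reduction:
R2 <- R2 - (3)*R1:  [ 0  0  0  0 ]
R3 <- R3 - (5/3)*R1:  [     0   20/3   -5/3  -17/3 ]
R4 <- R4 - (-2/3)*R1:  [    0  -2/3   5/3  11/3 ]
R2 <-> R3   (pivot in column 2 was zero)
[ 3    -4     1      1 ]
[ 0  20/3  -5/3  -17/3 ]
[ 0     0     0      0 ]
[ 0  -2/3   5/3   11/3 ]
R4 <- R4 - (-1/10)*R2:  [     0      0    3/2  31/10 ]
R3 <-> R4   (pivot in column 3 was zero)
[ 3    -4     1      1 ]
[ 0  20/3  -5/3  -17/3 ]
[ 0     0   3/2  31/10 ]
[ 0     0     0      0 ]
Row echelon form:
[ 3    -4     1      1 ]
[ 0  20/3  -5/3  -17/3 ]
[ 0     0   3/2  31/10 ]
[ 0     0     0      0 ]
Nonzero rows / pivot columns: 3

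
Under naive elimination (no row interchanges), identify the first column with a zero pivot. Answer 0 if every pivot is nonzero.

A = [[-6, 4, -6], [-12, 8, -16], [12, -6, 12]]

Naive forward elimination:
R2 <- R2 - (2)*R1:  [  0   0  -4 ]
R3 <- R3 - (-2)*R1:  [ 0  2  0 ]
Matrix at this point:
[ -6  4  -6 ]
[  0  0  -4 ]
[  0  2   0 ]
Pivot entry (2,2) is zero but row 3 has 2 in column 2 -> naive elimination stops; a row interchange (e.g. R2 <-> R3) would be required here.

first zero-pivot column = 2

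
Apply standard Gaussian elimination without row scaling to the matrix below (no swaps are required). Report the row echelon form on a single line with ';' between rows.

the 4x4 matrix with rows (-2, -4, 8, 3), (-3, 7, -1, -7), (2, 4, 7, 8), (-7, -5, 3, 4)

Forward elimination:
R2 <- R2 - (3/2)*R1:  [     0     13    -13  -23/2 ]
R3 <- R3 - (-1)*R1:  [  0   0  15  11 ]
R4 <- R4 - (7/2)*R1:  [     0      9    -25  -13/2 ]
R4 <- R4 - (9/13)*R2:  [     0      0    -16  19/13 ]
R4 <- R4 - (-16/15)*R3:  [        0         0         0  2573/195 ]
Row echelon form:
[ -2  -4    8         3 ]
[  0  13  -13     -23/2 ]
[  0   0   15        11 ]
[  0   0    0  2573/195 ]

REF = [-2 -4 8 3; 0 13 -13 -23/2; 0 0 15 11; 0 0 0 2573/195]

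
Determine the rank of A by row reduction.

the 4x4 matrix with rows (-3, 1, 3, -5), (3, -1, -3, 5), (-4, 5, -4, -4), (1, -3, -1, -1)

Row reduction:
R2 <- R2 - (-1)*R1:  [ 0  0  0  0 ]
R3 <- R3 - (4/3)*R1:  [    0  11/3    -8   8/3 ]
R4 <- R4 - (-1/3)*R1:  [    0  -8/3     0  -8/3 ]
R2 <-> R3   (pivot in column 2 was zero)
[ -3     1   3    -5 ]
[  0  11/3  -8   8/3 ]
[  0     0   0     0 ]
[  0  -8/3   0  -8/3 ]
R4 <- R4 - (-8/11)*R2:  [      0       0  -64/11   -8/11 ]
R3 <-> R4   (pivot in column 3 was zero)
[ -3     1       3     -5 ]
[  0  11/3      -8    8/3 ]
[  0     0  -64/11  -8/11 ]
[  0     0       0      0 ]
Row echelon form:
[ -3     1       3     -5 ]
[  0  11/3      -8    8/3 ]
[  0     0  -64/11  -8/11 ]
[  0     0       0      0 ]
Nonzero rows / pivot columns: 3

rank(A) = 3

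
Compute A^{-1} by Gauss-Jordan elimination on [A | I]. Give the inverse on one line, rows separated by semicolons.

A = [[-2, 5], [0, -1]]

Gauss-Jordan on [A | I]:
R1 <- (1/-2)*R1:  [    1  -5/2  |  -1/2     0 ]
R2 <- (1/-1)*R2:  [  0   1  |   0  -1 ]
R1 <- R1 - (-5/2)*R2:  [    1     0  |  -1/2  -5/2 ]
Right block of [I | A^{-1}] is the inverse:
[ -1/2  -5/2 ]
[    0    -1 ]

inverse = [-1/2 -5/2; 0 -1]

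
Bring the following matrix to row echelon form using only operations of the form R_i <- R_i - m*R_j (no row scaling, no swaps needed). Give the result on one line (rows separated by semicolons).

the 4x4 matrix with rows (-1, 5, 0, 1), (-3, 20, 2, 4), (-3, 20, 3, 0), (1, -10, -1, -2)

REF = [-1 5 0 1; 0 5 2 1; 0 0 1 -4; 0 0 0 4]

Forward elimination:
R2 <- R2 - (3)*R1:  [ 0  5  2  1 ]
R3 <- R3 - (3)*R1:  [  0   5   3  -3 ]
R4 <- R4 - (-1)*R1:  [  0  -5  -1  -1 ]
R3 <- R3 - (1)*R2:  [  0   0   1  -4 ]
R4 <- R4 - (-1)*R2:  [ 0  0  1  0 ]
R4 <- R4 - (1)*R3:  [ 0  0  0  4 ]
Row echelon form:
[ -1  5  0   1 ]
[  0  5  2   1 ]
[  0  0  1  -4 ]
[  0  0  0   4 ]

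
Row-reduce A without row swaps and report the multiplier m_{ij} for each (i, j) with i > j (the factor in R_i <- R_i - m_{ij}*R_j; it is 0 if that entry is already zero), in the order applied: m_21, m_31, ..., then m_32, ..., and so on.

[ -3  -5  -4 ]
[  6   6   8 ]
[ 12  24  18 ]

multipliers: -2, -4, -1

Forward elimination:
R2 <- R2 - (-2)*R1:  [  0  -4   0 ]
R3 <- R3 - (-4)*R1:  [ 0  4  2 ]
R3 <- R3 - (-1)*R2:  [ 0  0  2 ]
Multipliers (in order of application): m_{21} = -2, m_{31} = -4, m_{32} = -1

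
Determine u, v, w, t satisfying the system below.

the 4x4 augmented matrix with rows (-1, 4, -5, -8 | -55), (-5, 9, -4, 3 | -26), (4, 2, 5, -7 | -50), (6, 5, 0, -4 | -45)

Forward elimination on [A|b]:
R2 <- R2 - (5)*R1:  [   0  -11   21   43  249 ]
R3 <- R3 - (-4)*R1:  [    0    18   -15   -39  -270 ]
R4 <- R4 - (-6)*R1:  [    0    29   -30   -52  -375 ]
R3 <- R3 - (-18/11)*R2:  [       0        0   213/11   345/11  1512/11 ]
R4 <- R4 - (-29/11)*R2:  [       0        0   279/11   675/11  3096/11 ]
R4 <- R4 - (93/71)*R3:  [       0        0        0  1440/71  7200/71 ]
Row echelon form:
[ -1    4      -5       -8  |      -55 ]
[  0  -11      21       43  |      249 ]
[  0    0  213/11   345/11  |  1512/11 ]
[  0    0       0  1440/71  |  7200/71 ]
Back-substitution:
t = (7200/71) / (1440/71) = 5
w = (1512/11 - (345/11)*(5)) / (213/11) = -1
v = (249 - (21)*(-1) - (43)*(5)) / -11 = -5
u = (-55 - (4)*(-5) - (-5)*(-1) - (-8)*(5)) / -1 = 0

(0, -5, -1, 5)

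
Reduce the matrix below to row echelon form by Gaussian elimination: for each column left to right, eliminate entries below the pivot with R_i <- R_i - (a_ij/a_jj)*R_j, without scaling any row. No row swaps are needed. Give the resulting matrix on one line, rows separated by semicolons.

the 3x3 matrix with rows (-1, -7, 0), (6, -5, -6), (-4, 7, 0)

Forward elimination:
R2 <- R2 - (-6)*R1:  [   0  -47   -6 ]
R3 <- R3 - (4)*R1:  [  0  35   0 ]
R3 <- R3 - (-35/47)*R2:  [       0        0  -210/47 ]
Row echelon form:
[ -1   -7        0 ]
[  0  -47       -6 ]
[  0    0  -210/47 ]

REF = [-1 -7 0; 0 -47 -6; 0 0 -210/47]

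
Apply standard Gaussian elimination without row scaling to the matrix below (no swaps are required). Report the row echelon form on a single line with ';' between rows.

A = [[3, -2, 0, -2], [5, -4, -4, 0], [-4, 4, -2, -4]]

REF = [3 -2 0 -2; 0 -2/3 -4 10/3; 0 0 -10 0]

Forward elimination:
R2 <- R2 - (5/3)*R1:  [    0  -2/3    -4  10/3 ]
R3 <- R3 - (-4/3)*R1:  [     0    4/3     -2  -20/3 ]
R3 <- R3 - (-2)*R2:  [   0    0  -10    0 ]
Row echelon form:
[ 3    -2    0    -2 ]
[ 0  -2/3   -4  10/3 ]
[ 0     0  -10     0 ]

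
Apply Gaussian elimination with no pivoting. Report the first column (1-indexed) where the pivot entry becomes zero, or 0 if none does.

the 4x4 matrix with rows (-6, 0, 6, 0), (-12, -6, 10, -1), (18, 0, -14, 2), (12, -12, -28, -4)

Naive forward elimination:
R2 <- R2 - (2)*R1:  [  0  -6  -2  -1 ]
R3 <- R3 - (-3)*R1:  [ 0  0  4  2 ]
R4 <- R4 - (-2)*R1:  [   0  -12  -16   -4 ]
R4 <- R4 - (2)*R2:  [   0    0  -12   -2 ]
R4 <- R4 - (-3)*R3:  [ 0  0  0  4 ]
All pivots nonzero; naive elimination completes without hitting a zero pivot.

first zero-pivot column = 0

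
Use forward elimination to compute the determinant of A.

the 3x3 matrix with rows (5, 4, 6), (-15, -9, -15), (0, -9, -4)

det(A) = 75

Forward elimination:
R2 <- R2 - (-3)*R1:  [ 0  3  3 ]
R3 <- R3 - (-3)*R2:  [ 0  0  5 ]
Upper-triangular form:
[ 5  4  6 ]
[ 0  3  3 ]
[ 0  0  5 ]
det(A) = (-1)^0 * (5) * (3) * (5) = 75  (0 row swaps -> sign +1)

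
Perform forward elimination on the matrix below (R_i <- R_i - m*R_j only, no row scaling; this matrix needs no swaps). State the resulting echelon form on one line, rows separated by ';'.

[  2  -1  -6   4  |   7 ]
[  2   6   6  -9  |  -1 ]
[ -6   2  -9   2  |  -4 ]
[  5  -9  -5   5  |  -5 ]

Forward elimination:
R2 <- R2 - (1)*R1:  [   0    7   12  -13   -8 ]
R3 <- R3 - (-3)*R1:  [   0   -1  -27   14   17 ]
R4 <- R4 - (5/2)*R1:  [     0  -13/2     10     -5  -45/2 ]
R3 <- R3 - (-1/7)*R2:  [      0       0  -177/7    85/7   111/7 ]
R4 <- R4 - (-13/14)*R2:  [       0        0    148/7  -239/14  -419/14 ]
R4 <- R4 - (-148/177)*R3:  [         0          0          0  -2449/354  -1967/118 ]
Row echelon form:
[ 2  -1      -6          4  |          7 ]
[ 0   7      12        -13  |         -8 ]
[ 0   0  -177/7       85/7  |      111/7 ]
[ 0   0       0  -2449/354  |  -1967/118 ]

REF = [2 -1 -6 4 7; 0 7 12 -13 -8; 0 0 -177/7 85/7 111/7; 0 0 0 -2449/354 -1967/118]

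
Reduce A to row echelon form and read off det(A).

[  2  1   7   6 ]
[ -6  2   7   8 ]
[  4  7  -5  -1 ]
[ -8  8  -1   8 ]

det(A) = -1390

Forward elimination:
R2 <- R2 - (-3)*R1:  [  0   5  28  26 ]
R3 <- R3 - (2)*R1:  [   0    5  -19  -13 ]
R4 <- R4 - (-4)*R1:  [  0  12  27  32 ]
R3 <- R3 - (1)*R2:  [   0    0  -47  -39 ]
R4 <- R4 - (12/5)*R2:  [      0       0  -201/5  -152/5 ]
R4 <- R4 - (201/235)*R3:  [      0       0       0  139/47 ]
Upper-triangular form:
[ 2  1    7       6 ]
[ 0  5   28      26 ]
[ 0  0  -47     -39 ]
[ 0  0    0  139/47 ]
det(A) = (-1)^0 * (2) * (5) * (-47) * (139/47) = -1390  (0 row swaps -> sign +1)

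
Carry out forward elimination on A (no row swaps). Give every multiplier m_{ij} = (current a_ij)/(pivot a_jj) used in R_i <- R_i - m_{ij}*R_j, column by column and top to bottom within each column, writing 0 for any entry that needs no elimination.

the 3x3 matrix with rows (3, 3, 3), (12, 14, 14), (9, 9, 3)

Forward elimination:
R2 <- R2 - (4)*R1:  [ 0  2  2 ]
R3 <- R3 - (3)*R1:  [  0   0  -6 ]
R3: entry in column 2 is already 0 -> m_{32} = 0 (no row operation needed)
Multipliers (in order of application): m_{21} = 4, m_{31} = 3, m_{32} = 0

multipliers: 4, 3, 0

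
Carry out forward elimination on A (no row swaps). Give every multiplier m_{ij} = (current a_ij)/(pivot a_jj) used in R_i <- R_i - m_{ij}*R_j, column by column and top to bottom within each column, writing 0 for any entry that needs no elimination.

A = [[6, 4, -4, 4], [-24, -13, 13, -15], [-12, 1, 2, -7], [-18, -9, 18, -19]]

Forward elimination:
R2 <- R2 - (-4)*R1:  [  0   3  -3   1 ]
R3 <- R3 - (-2)*R1:  [  0   9  -6   1 ]
R4 <- R4 - (-3)*R1:  [  0   3   6  -7 ]
R3 <- R3 - (3)*R2:  [  0   0   3  -2 ]
R4 <- R4 - (1)*R2:  [  0   0   9  -8 ]
R4 <- R4 - (3)*R3:  [  0   0   0  -2 ]
Multipliers (in order of application): m_{21} = -4, m_{31} = -2, m_{41} = -3, m_{32} = 3, m_{42} = 1, m_{43} = 3

multipliers: -4, -2, -3, 3, 1, 3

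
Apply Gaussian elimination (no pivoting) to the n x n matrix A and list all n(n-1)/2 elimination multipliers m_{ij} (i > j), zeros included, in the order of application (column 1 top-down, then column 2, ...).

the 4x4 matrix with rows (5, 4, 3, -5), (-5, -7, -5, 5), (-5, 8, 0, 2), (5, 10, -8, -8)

Forward elimination:
R2 <- R2 - (-1)*R1:  [  0  -3  -2   0 ]
R3 <- R3 - (-1)*R1:  [  0  12   3  -3 ]
R4 <- R4 - (1)*R1:  [   0    6  -11   -3 ]
R3 <- R3 - (-4)*R2:  [  0   0  -5  -3 ]
R4 <- R4 - (-2)*R2:  [   0    0  -15   -3 ]
R4 <- R4 - (3)*R3:  [ 0  0  0  6 ]
Multipliers (in order of application): m_{21} = -1, m_{31} = -1, m_{41} = 1, m_{32} = -4, m_{42} = -2, m_{43} = 3

multipliers: -1, -1, 1, -4, -2, 3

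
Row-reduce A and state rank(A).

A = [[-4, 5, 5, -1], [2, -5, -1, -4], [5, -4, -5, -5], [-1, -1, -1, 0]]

Row reduction:
R2 <- R2 - (-1/2)*R1:  [    0  -5/2   3/2  -9/2 ]
R3 <- R3 - (-5/4)*R1:  [     0    9/4    5/4  -25/4 ]
R4 <- R4 - (1/4)*R1:  [    0  -9/4  -9/4   1/4 ]
R3 <- R3 - (-9/10)*R2:  [       0        0     13/5  -103/10 ]
R4 <- R4 - (9/10)*R2:  [     0      0  -18/5  43/10 ]
R4 <- R4 - (-18/13)*R3:  [       0        0        0  -259/26 ]
Row echelon form:
[ -4     5     5       -1 ]
[  0  -5/2   3/2     -9/2 ]
[  0     0  13/5  -103/10 ]
[  0     0     0  -259/26 ]
Nonzero rows / pivot columns: 4

rank(A) = 4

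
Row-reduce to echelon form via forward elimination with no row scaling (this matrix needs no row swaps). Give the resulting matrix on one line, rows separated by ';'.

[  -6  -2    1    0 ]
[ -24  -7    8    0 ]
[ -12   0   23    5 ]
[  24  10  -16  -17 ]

REF = [-6 -2 1 0; 0 1 4 0; 0 0 5 5; 0 0 0 3]

Forward elimination:
R2 <- R2 - (4)*R1:  [ 0  1  4  0 ]
R3 <- R3 - (2)*R1:  [  0   4  21   5 ]
R4 <- R4 - (-4)*R1:  [   0    2  -12  -17 ]
R3 <- R3 - (4)*R2:  [ 0  0  5  5 ]
R4 <- R4 - (2)*R2:  [   0    0  -20  -17 ]
R4 <- R4 - (-4)*R3:  [ 0  0  0  3 ]
Row echelon form:
[ -6  -2  1  0 ]
[  0   1  4  0 ]
[  0   0  5  5 ]
[  0   0  0  3 ]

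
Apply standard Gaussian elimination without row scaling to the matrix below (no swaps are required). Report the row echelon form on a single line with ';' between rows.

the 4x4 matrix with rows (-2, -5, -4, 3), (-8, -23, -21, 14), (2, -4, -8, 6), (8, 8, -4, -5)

Forward elimination:
R2 <- R2 - (4)*R1:  [  0  -3  -5   2 ]
R3 <- R3 - (-1)*R1:  [   0   -9  -12    9 ]
R4 <- R4 - (-4)*R1:  [   0  -12  -20    7 ]
R3 <- R3 - (3)*R2:  [ 0  0  3  3 ]
R4 <- R4 - (4)*R2:  [  0   0   0  -1 ]
Row echelon form:
[ -2  -5  -4   3 ]
[  0  -3  -5   2 ]
[  0   0   3   3 ]
[  0   0   0  -1 ]

REF = [-2 -5 -4 3; 0 -3 -5 2; 0 0 3 3; 0 0 0 -1]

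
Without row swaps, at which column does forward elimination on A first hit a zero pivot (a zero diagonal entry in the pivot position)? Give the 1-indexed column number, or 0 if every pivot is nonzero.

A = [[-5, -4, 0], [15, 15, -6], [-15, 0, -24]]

Naive forward elimination:
R2 <- R2 - (-3)*R1:  [  0   3  -6 ]
R3 <- R3 - (3)*R1:  [   0   12  -24 ]
R3 <- R3 - (4)*R2:  [ 0  0  0 ]
Matrix at this point:
[ -5  -4   0 ]
[  0   3  -6 ]
[  0   0   0 ]
Pivot entry (3,3) in the last row is zero and there are no rows below to swap with -> zero pivot in column 3 (A is singular).

first zero-pivot column = 3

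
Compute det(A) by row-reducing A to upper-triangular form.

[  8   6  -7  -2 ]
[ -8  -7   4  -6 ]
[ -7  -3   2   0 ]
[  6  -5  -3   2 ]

Forward elimination:
R2 <- R2 - (-1)*R1:  [  0  -1  -3  -8 ]
R3 <- R3 - (-7/8)*R1:  [     0    9/4  -33/8   -7/4 ]
R4 <- R4 - (3/4)*R1:  [     0  -19/2    9/4    7/2 ]
R3 <- R3 - (-9/4)*R2:  [     0      0  -87/8  -79/4 ]
R4 <- R4 - (19/2)*R2:  [     0      0  123/4  159/2 ]
R4 <- R4 - (-82/29)*R3:  [      0       0       0  686/29 ]
Upper-triangular form:
[ 8   6     -7      -2 ]
[ 0  -1     -3      -8 ]
[ 0   0  -87/8   -79/4 ]
[ 0   0      0  686/29 ]
det(A) = (-1)^0 * (8) * (-1) * (-87/8) * (686/29) = 2058  (0 row swaps -> sign +1)

det(A) = 2058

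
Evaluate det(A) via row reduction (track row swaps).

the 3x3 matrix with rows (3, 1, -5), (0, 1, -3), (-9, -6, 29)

det(A) = 15

Forward elimination:
R3 <- R3 - (-3)*R1:  [  0  -3  14 ]
R3 <- R3 - (-3)*R2:  [ 0  0  5 ]
Upper-triangular form:
[ 3  1  -5 ]
[ 0  1  -3 ]
[ 0  0   5 ]
det(A) = (-1)^0 * (3) * (1) * (5) = 15  (0 row swaps -> sign +1)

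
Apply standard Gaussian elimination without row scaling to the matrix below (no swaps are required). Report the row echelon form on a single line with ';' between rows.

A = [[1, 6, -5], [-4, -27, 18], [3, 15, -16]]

Forward elimination:
R2 <- R2 - (-4)*R1:  [  0  -3  -2 ]
R3 <- R3 - (3)*R1:  [  0  -3  -1 ]
R3 <- R3 - (1)*R2:  [ 0  0  1 ]
Row echelon form:
[ 1   6  -5 ]
[ 0  -3  -2 ]
[ 0   0   1 ]

REF = [1 6 -5; 0 -3 -2; 0 0 1]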